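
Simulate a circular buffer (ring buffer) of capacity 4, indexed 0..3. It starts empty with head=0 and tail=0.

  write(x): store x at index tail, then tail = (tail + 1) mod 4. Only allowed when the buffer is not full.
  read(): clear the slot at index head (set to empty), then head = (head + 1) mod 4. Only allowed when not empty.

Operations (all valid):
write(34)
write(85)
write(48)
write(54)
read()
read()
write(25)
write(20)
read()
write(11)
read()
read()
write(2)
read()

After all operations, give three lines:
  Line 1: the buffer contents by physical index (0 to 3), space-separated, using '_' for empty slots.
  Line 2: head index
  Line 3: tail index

write(34): buf=[34 _ _ _], head=0, tail=1, size=1
write(85): buf=[34 85 _ _], head=0, tail=2, size=2
write(48): buf=[34 85 48 _], head=0, tail=3, size=3
write(54): buf=[34 85 48 54], head=0, tail=0, size=4
read(): buf=[_ 85 48 54], head=1, tail=0, size=3
read(): buf=[_ _ 48 54], head=2, tail=0, size=2
write(25): buf=[25 _ 48 54], head=2, tail=1, size=3
write(20): buf=[25 20 48 54], head=2, tail=2, size=4
read(): buf=[25 20 _ 54], head=3, tail=2, size=3
write(11): buf=[25 20 11 54], head=3, tail=3, size=4
read(): buf=[25 20 11 _], head=0, tail=3, size=3
read(): buf=[_ 20 11 _], head=1, tail=3, size=2
write(2): buf=[_ 20 11 2], head=1, tail=0, size=3
read(): buf=[_ _ 11 2], head=2, tail=0, size=2

Answer: _ _ 11 2
2
0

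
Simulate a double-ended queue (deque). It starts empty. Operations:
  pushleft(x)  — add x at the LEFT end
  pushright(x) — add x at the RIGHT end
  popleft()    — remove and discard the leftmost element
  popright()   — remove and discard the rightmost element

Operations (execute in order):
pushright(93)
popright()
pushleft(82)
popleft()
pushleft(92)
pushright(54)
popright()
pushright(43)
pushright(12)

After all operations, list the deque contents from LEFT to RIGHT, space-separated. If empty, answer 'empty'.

Answer: 92 43 12

Derivation:
pushright(93): [93]
popright(): []
pushleft(82): [82]
popleft(): []
pushleft(92): [92]
pushright(54): [92, 54]
popright(): [92]
pushright(43): [92, 43]
pushright(12): [92, 43, 12]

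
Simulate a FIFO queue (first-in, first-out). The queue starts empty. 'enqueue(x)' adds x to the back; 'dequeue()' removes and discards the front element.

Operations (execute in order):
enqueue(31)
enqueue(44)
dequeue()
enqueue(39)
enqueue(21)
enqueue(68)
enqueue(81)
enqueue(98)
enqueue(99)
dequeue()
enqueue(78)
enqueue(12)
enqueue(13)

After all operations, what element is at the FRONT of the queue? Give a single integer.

enqueue(31): queue = [31]
enqueue(44): queue = [31, 44]
dequeue(): queue = [44]
enqueue(39): queue = [44, 39]
enqueue(21): queue = [44, 39, 21]
enqueue(68): queue = [44, 39, 21, 68]
enqueue(81): queue = [44, 39, 21, 68, 81]
enqueue(98): queue = [44, 39, 21, 68, 81, 98]
enqueue(99): queue = [44, 39, 21, 68, 81, 98, 99]
dequeue(): queue = [39, 21, 68, 81, 98, 99]
enqueue(78): queue = [39, 21, 68, 81, 98, 99, 78]
enqueue(12): queue = [39, 21, 68, 81, 98, 99, 78, 12]
enqueue(13): queue = [39, 21, 68, 81, 98, 99, 78, 12, 13]

Answer: 39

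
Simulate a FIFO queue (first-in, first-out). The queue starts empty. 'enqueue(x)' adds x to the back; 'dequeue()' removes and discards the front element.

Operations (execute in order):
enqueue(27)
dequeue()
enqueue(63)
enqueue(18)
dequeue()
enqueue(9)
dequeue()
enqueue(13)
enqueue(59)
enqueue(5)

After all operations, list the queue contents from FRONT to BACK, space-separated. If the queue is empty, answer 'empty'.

Answer: 9 13 59 5

Derivation:
enqueue(27): [27]
dequeue(): []
enqueue(63): [63]
enqueue(18): [63, 18]
dequeue(): [18]
enqueue(9): [18, 9]
dequeue(): [9]
enqueue(13): [9, 13]
enqueue(59): [9, 13, 59]
enqueue(5): [9, 13, 59, 5]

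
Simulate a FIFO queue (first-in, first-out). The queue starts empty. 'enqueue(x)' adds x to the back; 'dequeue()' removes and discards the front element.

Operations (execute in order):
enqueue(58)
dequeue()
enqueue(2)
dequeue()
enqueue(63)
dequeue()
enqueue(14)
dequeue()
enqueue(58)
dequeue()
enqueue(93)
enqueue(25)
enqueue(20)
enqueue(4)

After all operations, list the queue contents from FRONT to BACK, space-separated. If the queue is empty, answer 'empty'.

enqueue(58): [58]
dequeue(): []
enqueue(2): [2]
dequeue(): []
enqueue(63): [63]
dequeue(): []
enqueue(14): [14]
dequeue(): []
enqueue(58): [58]
dequeue(): []
enqueue(93): [93]
enqueue(25): [93, 25]
enqueue(20): [93, 25, 20]
enqueue(4): [93, 25, 20, 4]

Answer: 93 25 20 4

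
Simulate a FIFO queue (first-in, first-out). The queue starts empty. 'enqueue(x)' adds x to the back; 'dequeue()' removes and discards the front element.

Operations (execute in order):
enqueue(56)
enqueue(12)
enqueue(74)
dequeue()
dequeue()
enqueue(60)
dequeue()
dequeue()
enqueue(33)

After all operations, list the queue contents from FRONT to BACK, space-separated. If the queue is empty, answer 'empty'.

Answer: 33

Derivation:
enqueue(56): [56]
enqueue(12): [56, 12]
enqueue(74): [56, 12, 74]
dequeue(): [12, 74]
dequeue(): [74]
enqueue(60): [74, 60]
dequeue(): [60]
dequeue(): []
enqueue(33): [33]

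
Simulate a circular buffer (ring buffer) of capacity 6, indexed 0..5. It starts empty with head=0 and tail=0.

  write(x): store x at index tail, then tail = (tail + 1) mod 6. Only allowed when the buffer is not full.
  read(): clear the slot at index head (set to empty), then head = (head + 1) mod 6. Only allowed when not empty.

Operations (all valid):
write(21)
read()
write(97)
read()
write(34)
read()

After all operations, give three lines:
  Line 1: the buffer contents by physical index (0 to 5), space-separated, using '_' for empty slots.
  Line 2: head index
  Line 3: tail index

Answer: _ _ _ _ _ _
3
3

Derivation:
write(21): buf=[21 _ _ _ _ _], head=0, tail=1, size=1
read(): buf=[_ _ _ _ _ _], head=1, tail=1, size=0
write(97): buf=[_ 97 _ _ _ _], head=1, tail=2, size=1
read(): buf=[_ _ _ _ _ _], head=2, tail=2, size=0
write(34): buf=[_ _ 34 _ _ _], head=2, tail=3, size=1
read(): buf=[_ _ _ _ _ _], head=3, tail=3, size=0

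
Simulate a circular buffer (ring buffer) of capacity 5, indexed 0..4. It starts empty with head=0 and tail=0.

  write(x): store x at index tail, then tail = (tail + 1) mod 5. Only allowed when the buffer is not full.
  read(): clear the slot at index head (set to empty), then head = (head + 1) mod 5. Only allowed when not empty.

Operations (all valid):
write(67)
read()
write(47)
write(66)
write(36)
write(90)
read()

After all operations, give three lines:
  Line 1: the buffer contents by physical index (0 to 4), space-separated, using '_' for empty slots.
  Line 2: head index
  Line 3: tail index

Answer: _ _ 66 36 90
2
0

Derivation:
write(67): buf=[67 _ _ _ _], head=0, tail=1, size=1
read(): buf=[_ _ _ _ _], head=1, tail=1, size=0
write(47): buf=[_ 47 _ _ _], head=1, tail=2, size=1
write(66): buf=[_ 47 66 _ _], head=1, tail=3, size=2
write(36): buf=[_ 47 66 36 _], head=1, tail=4, size=3
write(90): buf=[_ 47 66 36 90], head=1, tail=0, size=4
read(): buf=[_ _ 66 36 90], head=2, tail=0, size=3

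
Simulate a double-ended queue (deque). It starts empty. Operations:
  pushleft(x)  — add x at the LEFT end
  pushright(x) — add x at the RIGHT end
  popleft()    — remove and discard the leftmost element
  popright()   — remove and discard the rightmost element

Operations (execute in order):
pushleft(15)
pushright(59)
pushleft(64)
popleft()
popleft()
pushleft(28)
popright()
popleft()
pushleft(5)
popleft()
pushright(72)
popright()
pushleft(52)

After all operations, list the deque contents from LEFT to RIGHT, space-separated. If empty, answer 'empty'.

Answer: 52

Derivation:
pushleft(15): [15]
pushright(59): [15, 59]
pushleft(64): [64, 15, 59]
popleft(): [15, 59]
popleft(): [59]
pushleft(28): [28, 59]
popright(): [28]
popleft(): []
pushleft(5): [5]
popleft(): []
pushright(72): [72]
popright(): []
pushleft(52): [52]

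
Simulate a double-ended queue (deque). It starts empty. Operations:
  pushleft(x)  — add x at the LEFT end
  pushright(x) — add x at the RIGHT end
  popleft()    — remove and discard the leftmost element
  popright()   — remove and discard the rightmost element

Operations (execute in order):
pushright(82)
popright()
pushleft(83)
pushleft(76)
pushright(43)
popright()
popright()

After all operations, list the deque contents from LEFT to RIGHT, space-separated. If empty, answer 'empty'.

pushright(82): [82]
popright(): []
pushleft(83): [83]
pushleft(76): [76, 83]
pushright(43): [76, 83, 43]
popright(): [76, 83]
popright(): [76]

Answer: 76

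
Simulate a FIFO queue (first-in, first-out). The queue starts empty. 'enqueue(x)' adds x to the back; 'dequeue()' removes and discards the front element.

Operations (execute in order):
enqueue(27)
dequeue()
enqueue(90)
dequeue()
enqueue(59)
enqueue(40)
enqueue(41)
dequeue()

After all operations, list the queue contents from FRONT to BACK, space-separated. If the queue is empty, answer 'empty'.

Answer: 40 41

Derivation:
enqueue(27): [27]
dequeue(): []
enqueue(90): [90]
dequeue(): []
enqueue(59): [59]
enqueue(40): [59, 40]
enqueue(41): [59, 40, 41]
dequeue(): [40, 41]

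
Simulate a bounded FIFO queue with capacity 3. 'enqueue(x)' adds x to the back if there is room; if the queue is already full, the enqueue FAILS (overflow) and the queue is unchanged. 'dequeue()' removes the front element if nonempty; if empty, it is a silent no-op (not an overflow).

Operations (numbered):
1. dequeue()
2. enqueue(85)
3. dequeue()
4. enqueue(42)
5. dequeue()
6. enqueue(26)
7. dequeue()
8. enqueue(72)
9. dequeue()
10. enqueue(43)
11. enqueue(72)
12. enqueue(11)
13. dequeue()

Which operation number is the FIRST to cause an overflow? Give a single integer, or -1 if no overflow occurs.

Answer: -1

Derivation:
1. dequeue(): empty, no-op, size=0
2. enqueue(85): size=1
3. dequeue(): size=0
4. enqueue(42): size=1
5. dequeue(): size=0
6. enqueue(26): size=1
7. dequeue(): size=0
8. enqueue(72): size=1
9. dequeue(): size=0
10. enqueue(43): size=1
11. enqueue(72): size=2
12. enqueue(11): size=3
13. dequeue(): size=2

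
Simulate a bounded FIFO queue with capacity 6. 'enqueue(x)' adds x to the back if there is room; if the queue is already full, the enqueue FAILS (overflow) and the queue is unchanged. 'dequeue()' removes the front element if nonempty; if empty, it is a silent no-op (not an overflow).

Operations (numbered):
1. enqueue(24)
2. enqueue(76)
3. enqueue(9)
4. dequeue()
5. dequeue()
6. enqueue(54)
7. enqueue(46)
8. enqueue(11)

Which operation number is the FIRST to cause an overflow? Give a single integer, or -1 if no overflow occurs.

1. enqueue(24): size=1
2. enqueue(76): size=2
3. enqueue(9): size=3
4. dequeue(): size=2
5. dequeue(): size=1
6. enqueue(54): size=2
7. enqueue(46): size=3
8. enqueue(11): size=4

Answer: -1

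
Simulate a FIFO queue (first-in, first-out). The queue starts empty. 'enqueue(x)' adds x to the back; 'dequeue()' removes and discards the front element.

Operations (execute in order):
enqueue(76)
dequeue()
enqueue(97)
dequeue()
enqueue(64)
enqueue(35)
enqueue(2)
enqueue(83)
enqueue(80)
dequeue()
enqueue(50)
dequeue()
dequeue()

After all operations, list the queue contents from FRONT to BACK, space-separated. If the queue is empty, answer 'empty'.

enqueue(76): [76]
dequeue(): []
enqueue(97): [97]
dequeue(): []
enqueue(64): [64]
enqueue(35): [64, 35]
enqueue(2): [64, 35, 2]
enqueue(83): [64, 35, 2, 83]
enqueue(80): [64, 35, 2, 83, 80]
dequeue(): [35, 2, 83, 80]
enqueue(50): [35, 2, 83, 80, 50]
dequeue(): [2, 83, 80, 50]
dequeue(): [83, 80, 50]

Answer: 83 80 50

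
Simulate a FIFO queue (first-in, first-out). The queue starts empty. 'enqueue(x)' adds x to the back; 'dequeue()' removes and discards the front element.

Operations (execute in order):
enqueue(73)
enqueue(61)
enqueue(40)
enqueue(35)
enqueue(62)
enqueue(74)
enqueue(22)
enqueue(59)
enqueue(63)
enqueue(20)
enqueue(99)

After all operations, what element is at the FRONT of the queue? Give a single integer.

enqueue(73): queue = [73]
enqueue(61): queue = [73, 61]
enqueue(40): queue = [73, 61, 40]
enqueue(35): queue = [73, 61, 40, 35]
enqueue(62): queue = [73, 61, 40, 35, 62]
enqueue(74): queue = [73, 61, 40, 35, 62, 74]
enqueue(22): queue = [73, 61, 40, 35, 62, 74, 22]
enqueue(59): queue = [73, 61, 40, 35, 62, 74, 22, 59]
enqueue(63): queue = [73, 61, 40, 35, 62, 74, 22, 59, 63]
enqueue(20): queue = [73, 61, 40, 35, 62, 74, 22, 59, 63, 20]
enqueue(99): queue = [73, 61, 40, 35, 62, 74, 22, 59, 63, 20, 99]

Answer: 73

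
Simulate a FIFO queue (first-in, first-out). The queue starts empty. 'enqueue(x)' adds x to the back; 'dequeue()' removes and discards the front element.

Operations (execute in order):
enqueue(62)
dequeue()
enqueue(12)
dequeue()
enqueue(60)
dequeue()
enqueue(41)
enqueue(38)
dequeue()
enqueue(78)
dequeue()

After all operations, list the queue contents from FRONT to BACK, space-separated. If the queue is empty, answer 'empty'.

Answer: 78

Derivation:
enqueue(62): [62]
dequeue(): []
enqueue(12): [12]
dequeue(): []
enqueue(60): [60]
dequeue(): []
enqueue(41): [41]
enqueue(38): [41, 38]
dequeue(): [38]
enqueue(78): [38, 78]
dequeue(): [78]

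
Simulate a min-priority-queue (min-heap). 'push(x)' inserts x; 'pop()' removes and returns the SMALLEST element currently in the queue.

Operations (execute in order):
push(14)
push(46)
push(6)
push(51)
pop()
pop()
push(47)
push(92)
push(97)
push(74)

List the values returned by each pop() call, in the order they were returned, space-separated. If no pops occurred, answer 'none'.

Answer: 6 14

Derivation:
push(14): heap contents = [14]
push(46): heap contents = [14, 46]
push(6): heap contents = [6, 14, 46]
push(51): heap contents = [6, 14, 46, 51]
pop() → 6: heap contents = [14, 46, 51]
pop() → 14: heap contents = [46, 51]
push(47): heap contents = [46, 47, 51]
push(92): heap contents = [46, 47, 51, 92]
push(97): heap contents = [46, 47, 51, 92, 97]
push(74): heap contents = [46, 47, 51, 74, 92, 97]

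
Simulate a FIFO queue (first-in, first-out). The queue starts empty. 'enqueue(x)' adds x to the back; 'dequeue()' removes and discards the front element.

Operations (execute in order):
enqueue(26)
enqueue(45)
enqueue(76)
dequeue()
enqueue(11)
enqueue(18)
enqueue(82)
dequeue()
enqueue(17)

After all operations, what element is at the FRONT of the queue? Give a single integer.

Answer: 76

Derivation:
enqueue(26): queue = [26]
enqueue(45): queue = [26, 45]
enqueue(76): queue = [26, 45, 76]
dequeue(): queue = [45, 76]
enqueue(11): queue = [45, 76, 11]
enqueue(18): queue = [45, 76, 11, 18]
enqueue(82): queue = [45, 76, 11, 18, 82]
dequeue(): queue = [76, 11, 18, 82]
enqueue(17): queue = [76, 11, 18, 82, 17]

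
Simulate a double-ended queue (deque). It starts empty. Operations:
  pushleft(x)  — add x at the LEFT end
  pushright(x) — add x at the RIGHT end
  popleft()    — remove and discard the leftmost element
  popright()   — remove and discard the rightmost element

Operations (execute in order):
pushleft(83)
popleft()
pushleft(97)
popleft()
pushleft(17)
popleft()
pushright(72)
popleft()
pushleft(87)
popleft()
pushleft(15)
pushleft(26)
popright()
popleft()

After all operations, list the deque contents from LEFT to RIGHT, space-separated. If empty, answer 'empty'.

Answer: empty

Derivation:
pushleft(83): [83]
popleft(): []
pushleft(97): [97]
popleft(): []
pushleft(17): [17]
popleft(): []
pushright(72): [72]
popleft(): []
pushleft(87): [87]
popleft(): []
pushleft(15): [15]
pushleft(26): [26, 15]
popright(): [26]
popleft(): []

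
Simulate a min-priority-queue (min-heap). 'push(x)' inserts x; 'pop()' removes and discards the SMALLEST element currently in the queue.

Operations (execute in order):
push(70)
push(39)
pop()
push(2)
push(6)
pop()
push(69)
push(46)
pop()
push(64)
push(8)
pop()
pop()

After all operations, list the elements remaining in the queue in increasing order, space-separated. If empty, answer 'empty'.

push(70): heap contents = [70]
push(39): heap contents = [39, 70]
pop() → 39: heap contents = [70]
push(2): heap contents = [2, 70]
push(6): heap contents = [2, 6, 70]
pop() → 2: heap contents = [6, 70]
push(69): heap contents = [6, 69, 70]
push(46): heap contents = [6, 46, 69, 70]
pop() → 6: heap contents = [46, 69, 70]
push(64): heap contents = [46, 64, 69, 70]
push(8): heap contents = [8, 46, 64, 69, 70]
pop() → 8: heap contents = [46, 64, 69, 70]
pop() → 46: heap contents = [64, 69, 70]

Answer: 64 69 70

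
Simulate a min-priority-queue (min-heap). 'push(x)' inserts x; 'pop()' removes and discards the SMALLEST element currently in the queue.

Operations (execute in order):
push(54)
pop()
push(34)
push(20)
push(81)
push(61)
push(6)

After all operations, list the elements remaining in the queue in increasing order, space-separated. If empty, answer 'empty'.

push(54): heap contents = [54]
pop() → 54: heap contents = []
push(34): heap contents = [34]
push(20): heap contents = [20, 34]
push(81): heap contents = [20, 34, 81]
push(61): heap contents = [20, 34, 61, 81]
push(6): heap contents = [6, 20, 34, 61, 81]

Answer: 6 20 34 61 81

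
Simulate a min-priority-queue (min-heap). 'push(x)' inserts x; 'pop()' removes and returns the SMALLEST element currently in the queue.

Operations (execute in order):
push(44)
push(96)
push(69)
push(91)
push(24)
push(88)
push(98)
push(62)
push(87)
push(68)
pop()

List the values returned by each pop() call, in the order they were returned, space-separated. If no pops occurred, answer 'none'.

Answer: 24

Derivation:
push(44): heap contents = [44]
push(96): heap contents = [44, 96]
push(69): heap contents = [44, 69, 96]
push(91): heap contents = [44, 69, 91, 96]
push(24): heap contents = [24, 44, 69, 91, 96]
push(88): heap contents = [24, 44, 69, 88, 91, 96]
push(98): heap contents = [24, 44, 69, 88, 91, 96, 98]
push(62): heap contents = [24, 44, 62, 69, 88, 91, 96, 98]
push(87): heap contents = [24, 44, 62, 69, 87, 88, 91, 96, 98]
push(68): heap contents = [24, 44, 62, 68, 69, 87, 88, 91, 96, 98]
pop() → 24: heap contents = [44, 62, 68, 69, 87, 88, 91, 96, 98]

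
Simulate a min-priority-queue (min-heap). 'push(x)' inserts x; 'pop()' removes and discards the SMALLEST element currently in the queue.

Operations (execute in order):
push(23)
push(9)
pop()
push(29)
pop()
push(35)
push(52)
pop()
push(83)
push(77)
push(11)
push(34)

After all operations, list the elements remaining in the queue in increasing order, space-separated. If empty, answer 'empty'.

Answer: 11 34 35 52 77 83

Derivation:
push(23): heap contents = [23]
push(9): heap contents = [9, 23]
pop() → 9: heap contents = [23]
push(29): heap contents = [23, 29]
pop() → 23: heap contents = [29]
push(35): heap contents = [29, 35]
push(52): heap contents = [29, 35, 52]
pop() → 29: heap contents = [35, 52]
push(83): heap contents = [35, 52, 83]
push(77): heap contents = [35, 52, 77, 83]
push(11): heap contents = [11, 35, 52, 77, 83]
push(34): heap contents = [11, 34, 35, 52, 77, 83]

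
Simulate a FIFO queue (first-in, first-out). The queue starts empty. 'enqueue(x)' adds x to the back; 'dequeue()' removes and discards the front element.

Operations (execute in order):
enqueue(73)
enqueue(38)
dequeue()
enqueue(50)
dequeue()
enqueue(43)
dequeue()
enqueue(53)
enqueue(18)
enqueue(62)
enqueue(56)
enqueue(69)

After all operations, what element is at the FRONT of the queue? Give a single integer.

Answer: 43

Derivation:
enqueue(73): queue = [73]
enqueue(38): queue = [73, 38]
dequeue(): queue = [38]
enqueue(50): queue = [38, 50]
dequeue(): queue = [50]
enqueue(43): queue = [50, 43]
dequeue(): queue = [43]
enqueue(53): queue = [43, 53]
enqueue(18): queue = [43, 53, 18]
enqueue(62): queue = [43, 53, 18, 62]
enqueue(56): queue = [43, 53, 18, 62, 56]
enqueue(69): queue = [43, 53, 18, 62, 56, 69]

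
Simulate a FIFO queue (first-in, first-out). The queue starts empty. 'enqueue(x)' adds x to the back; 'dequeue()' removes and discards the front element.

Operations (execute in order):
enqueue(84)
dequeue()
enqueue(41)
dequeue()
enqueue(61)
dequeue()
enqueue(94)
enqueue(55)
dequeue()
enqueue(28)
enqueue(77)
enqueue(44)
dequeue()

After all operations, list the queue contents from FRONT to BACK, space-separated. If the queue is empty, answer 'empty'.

Answer: 28 77 44

Derivation:
enqueue(84): [84]
dequeue(): []
enqueue(41): [41]
dequeue(): []
enqueue(61): [61]
dequeue(): []
enqueue(94): [94]
enqueue(55): [94, 55]
dequeue(): [55]
enqueue(28): [55, 28]
enqueue(77): [55, 28, 77]
enqueue(44): [55, 28, 77, 44]
dequeue(): [28, 77, 44]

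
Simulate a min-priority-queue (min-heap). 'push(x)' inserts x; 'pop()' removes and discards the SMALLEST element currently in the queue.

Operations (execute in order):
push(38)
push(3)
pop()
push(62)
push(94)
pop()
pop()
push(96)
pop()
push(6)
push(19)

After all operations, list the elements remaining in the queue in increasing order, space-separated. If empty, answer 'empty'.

push(38): heap contents = [38]
push(3): heap contents = [3, 38]
pop() → 3: heap contents = [38]
push(62): heap contents = [38, 62]
push(94): heap contents = [38, 62, 94]
pop() → 38: heap contents = [62, 94]
pop() → 62: heap contents = [94]
push(96): heap contents = [94, 96]
pop() → 94: heap contents = [96]
push(6): heap contents = [6, 96]
push(19): heap contents = [6, 19, 96]

Answer: 6 19 96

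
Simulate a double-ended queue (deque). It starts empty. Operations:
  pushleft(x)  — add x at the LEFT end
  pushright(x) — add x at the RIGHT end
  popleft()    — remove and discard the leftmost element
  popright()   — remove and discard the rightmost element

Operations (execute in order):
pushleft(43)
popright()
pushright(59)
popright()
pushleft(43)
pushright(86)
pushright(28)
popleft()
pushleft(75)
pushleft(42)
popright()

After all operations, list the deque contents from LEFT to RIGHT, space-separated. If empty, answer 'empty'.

pushleft(43): [43]
popright(): []
pushright(59): [59]
popright(): []
pushleft(43): [43]
pushright(86): [43, 86]
pushright(28): [43, 86, 28]
popleft(): [86, 28]
pushleft(75): [75, 86, 28]
pushleft(42): [42, 75, 86, 28]
popright(): [42, 75, 86]

Answer: 42 75 86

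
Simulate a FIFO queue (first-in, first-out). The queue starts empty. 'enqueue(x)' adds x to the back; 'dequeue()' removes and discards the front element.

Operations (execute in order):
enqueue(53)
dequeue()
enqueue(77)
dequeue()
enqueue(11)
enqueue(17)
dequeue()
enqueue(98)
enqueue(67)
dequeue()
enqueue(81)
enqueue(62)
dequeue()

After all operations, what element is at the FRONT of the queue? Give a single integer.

enqueue(53): queue = [53]
dequeue(): queue = []
enqueue(77): queue = [77]
dequeue(): queue = []
enqueue(11): queue = [11]
enqueue(17): queue = [11, 17]
dequeue(): queue = [17]
enqueue(98): queue = [17, 98]
enqueue(67): queue = [17, 98, 67]
dequeue(): queue = [98, 67]
enqueue(81): queue = [98, 67, 81]
enqueue(62): queue = [98, 67, 81, 62]
dequeue(): queue = [67, 81, 62]

Answer: 67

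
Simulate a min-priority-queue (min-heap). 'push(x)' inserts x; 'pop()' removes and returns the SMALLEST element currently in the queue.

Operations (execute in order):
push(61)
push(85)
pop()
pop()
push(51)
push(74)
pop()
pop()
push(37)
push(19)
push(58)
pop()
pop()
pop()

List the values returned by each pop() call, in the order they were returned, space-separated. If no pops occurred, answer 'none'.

push(61): heap contents = [61]
push(85): heap contents = [61, 85]
pop() → 61: heap contents = [85]
pop() → 85: heap contents = []
push(51): heap contents = [51]
push(74): heap contents = [51, 74]
pop() → 51: heap contents = [74]
pop() → 74: heap contents = []
push(37): heap contents = [37]
push(19): heap contents = [19, 37]
push(58): heap contents = [19, 37, 58]
pop() → 19: heap contents = [37, 58]
pop() → 37: heap contents = [58]
pop() → 58: heap contents = []

Answer: 61 85 51 74 19 37 58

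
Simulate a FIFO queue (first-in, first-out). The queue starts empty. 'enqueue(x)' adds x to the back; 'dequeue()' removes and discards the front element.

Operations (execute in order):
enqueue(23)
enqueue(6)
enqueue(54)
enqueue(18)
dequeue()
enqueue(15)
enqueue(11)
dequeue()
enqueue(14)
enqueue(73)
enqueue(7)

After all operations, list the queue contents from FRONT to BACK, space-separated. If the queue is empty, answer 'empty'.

Answer: 54 18 15 11 14 73 7

Derivation:
enqueue(23): [23]
enqueue(6): [23, 6]
enqueue(54): [23, 6, 54]
enqueue(18): [23, 6, 54, 18]
dequeue(): [6, 54, 18]
enqueue(15): [6, 54, 18, 15]
enqueue(11): [6, 54, 18, 15, 11]
dequeue(): [54, 18, 15, 11]
enqueue(14): [54, 18, 15, 11, 14]
enqueue(73): [54, 18, 15, 11, 14, 73]
enqueue(7): [54, 18, 15, 11, 14, 73, 7]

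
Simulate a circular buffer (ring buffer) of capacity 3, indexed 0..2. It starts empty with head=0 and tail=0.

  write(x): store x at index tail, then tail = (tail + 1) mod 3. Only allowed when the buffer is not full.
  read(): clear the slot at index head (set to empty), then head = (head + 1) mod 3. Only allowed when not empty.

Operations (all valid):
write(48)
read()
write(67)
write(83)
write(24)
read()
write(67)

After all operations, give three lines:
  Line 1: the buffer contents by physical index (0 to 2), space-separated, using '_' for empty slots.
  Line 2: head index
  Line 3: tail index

write(48): buf=[48 _ _], head=0, tail=1, size=1
read(): buf=[_ _ _], head=1, tail=1, size=0
write(67): buf=[_ 67 _], head=1, tail=2, size=1
write(83): buf=[_ 67 83], head=1, tail=0, size=2
write(24): buf=[24 67 83], head=1, tail=1, size=3
read(): buf=[24 _ 83], head=2, tail=1, size=2
write(67): buf=[24 67 83], head=2, tail=2, size=3

Answer: 24 67 83
2
2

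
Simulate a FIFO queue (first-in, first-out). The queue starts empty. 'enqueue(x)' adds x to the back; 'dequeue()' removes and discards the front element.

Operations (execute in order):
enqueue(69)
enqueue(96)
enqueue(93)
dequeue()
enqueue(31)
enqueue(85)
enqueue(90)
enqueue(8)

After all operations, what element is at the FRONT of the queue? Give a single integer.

enqueue(69): queue = [69]
enqueue(96): queue = [69, 96]
enqueue(93): queue = [69, 96, 93]
dequeue(): queue = [96, 93]
enqueue(31): queue = [96, 93, 31]
enqueue(85): queue = [96, 93, 31, 85]
enqueue(90): queue = [96, 93, 31, 85, 90]
enqueue(8): queue = [96, 93, 31, 85, 90, 8]

Answer: 96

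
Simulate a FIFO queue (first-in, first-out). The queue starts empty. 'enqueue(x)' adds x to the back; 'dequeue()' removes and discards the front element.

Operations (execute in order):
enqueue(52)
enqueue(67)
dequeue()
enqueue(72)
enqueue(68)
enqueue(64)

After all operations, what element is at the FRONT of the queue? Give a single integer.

enqueue(52): queue = [52]
enqueue(67): queue = [52, 67]
dequeue(): queue = [67]
enqueue(72): queue = [67, 72]
enqueue(68): queue = [67, 72, 68]
enqueue(64): queue = [67, 72, 68, 64]

Answer: 67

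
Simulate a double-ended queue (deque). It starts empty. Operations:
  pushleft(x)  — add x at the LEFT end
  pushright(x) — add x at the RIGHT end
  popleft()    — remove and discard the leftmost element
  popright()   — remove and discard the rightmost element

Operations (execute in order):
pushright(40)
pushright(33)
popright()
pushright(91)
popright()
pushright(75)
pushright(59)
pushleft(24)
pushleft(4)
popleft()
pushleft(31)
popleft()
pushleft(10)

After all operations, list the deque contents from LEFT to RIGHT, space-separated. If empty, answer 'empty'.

Answer: 10 24 40 75 59

Derivation:
pushright(40): [40]
pushright(33): [40, 33]
popright(): [40]
pushright(91): [40, 91]
popright(): [40]
pushright(75): [40, 75]
pushright(59): [40, 75, 59]
pushleft(24): [24, 40, 75, 59]
pushleft(4): [4, 24, 40, 75, 59]
popleft(): [24, 40, 75, 59]
pushleft(31): [31, 24, 40, 75, 59]
popleft(): [24, 40, 75, 59]
pushleft(10): [10, 24, 40, 75, 59]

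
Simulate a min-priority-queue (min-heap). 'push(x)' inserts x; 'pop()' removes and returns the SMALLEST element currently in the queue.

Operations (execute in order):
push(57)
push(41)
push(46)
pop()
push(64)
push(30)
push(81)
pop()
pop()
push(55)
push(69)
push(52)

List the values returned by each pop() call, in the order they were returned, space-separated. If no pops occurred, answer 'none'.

Answer: 41 30 46

Derivation:
push(57): heap contents = [57]
push(41): heap contents = [41, 57]
push(46): heap contents = [41, 46, 57]
pop() → 41: heap contents = [46, 57]
push(64): heap contents = [46, 57, 64]
push(30): heap contents = [30, 46, 57, 64]
push(81): heap contents = [30, 46, 57, 64, 81]
pop() → 30: heap contents = [46, 57, 64, 81]
pop() → 46: heap contents = [57, 64, 81]
push(55): heap contents = [55, 57, 64, 81]
push(69): heap contents = [55, 57, 64, 69, 81]
push(52): heap contents = [52, 55, 57, 64, 69, 81]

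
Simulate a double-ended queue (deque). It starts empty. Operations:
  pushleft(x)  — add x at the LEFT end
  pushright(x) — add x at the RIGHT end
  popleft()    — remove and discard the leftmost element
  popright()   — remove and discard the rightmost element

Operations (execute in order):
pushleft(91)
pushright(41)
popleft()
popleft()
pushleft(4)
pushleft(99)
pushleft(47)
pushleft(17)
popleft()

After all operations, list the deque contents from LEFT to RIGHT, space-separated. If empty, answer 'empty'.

pushleft(91): [91]
pushright(41): [91, 41]
popleft(): [41]
popleft(): []
pushleft(4): [4]
pushleft(99): [99, 4]
pushleft(47): [47, 99, 4]
pushleft(17): [17, 47, 99, 4]
popleft(): [47, 99, 4]

Answer: 47 99 4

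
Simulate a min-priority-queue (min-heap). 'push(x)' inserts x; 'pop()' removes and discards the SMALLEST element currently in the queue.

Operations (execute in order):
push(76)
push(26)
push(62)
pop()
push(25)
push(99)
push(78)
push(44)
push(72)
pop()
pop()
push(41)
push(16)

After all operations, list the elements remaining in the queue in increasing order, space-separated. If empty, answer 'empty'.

Answer: 16 41 62 72 76 78 99

Derivation:
push(76): heap contents = [76]
push(26): heap contents = [26, 76]
push(62): heap contents = [26, 62, 76]
pop() → 26: heap contents = [62, 76]
push(25): heap contents = [25, 62, 76]
push(99): heap contents = [25, 62, 76, 99]
push(78): heap contents = [25, 62, 76, 78, 99]
push(44): heap contents = [25, 44, 62, 76, 78, 99]
push(72): heap contents = [25, 44, 62, 72, 76, 78, 99]
pop() → 25: heap contents = [44, 62, 72, 76, 78, 99]
pop() → 44: heap contents = [62, 72, 76, 78, 99]
push(41): heap contents = [41, 62, 72, 76, 78, 99]
push(16): heap contents = [16, 41, 62, 72, 76, 78, 99]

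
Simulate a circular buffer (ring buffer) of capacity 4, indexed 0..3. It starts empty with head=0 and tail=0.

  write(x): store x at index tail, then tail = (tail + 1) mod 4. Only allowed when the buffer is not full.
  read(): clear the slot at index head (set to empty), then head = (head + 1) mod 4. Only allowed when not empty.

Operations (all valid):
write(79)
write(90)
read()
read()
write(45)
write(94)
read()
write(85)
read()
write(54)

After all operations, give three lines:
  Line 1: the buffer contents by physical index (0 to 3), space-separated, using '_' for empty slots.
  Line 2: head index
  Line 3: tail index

write(79): buf=[79 _ _ _], head=0, tail=1, size=1
write(90): buf=[79 90 _ _], head=0, tail=2, size=2
read(): buf=[_ 90 _ _], head=1, tail=2, size=1
read(): buf=[_ _ _ _], head=2, tail=2, size=0
write(45): buf=[_ _ 45 _], head=2, tail=3, size=1
write(94): buf=[_ _ 45 94], head=2, tail=0, size=2
read(): buf=[_ _ _ 94], head=3, tail=0, size=1
write(85): buf=[85 _ _ 94], head=3, tail=1, size=2
read(): buf=[85 _ _ _], head=0, tail=1, size=1
write(54): buf=[85 54 _ _], head=0, tail=2, size=2

Answer: 85 54 _ _
0
2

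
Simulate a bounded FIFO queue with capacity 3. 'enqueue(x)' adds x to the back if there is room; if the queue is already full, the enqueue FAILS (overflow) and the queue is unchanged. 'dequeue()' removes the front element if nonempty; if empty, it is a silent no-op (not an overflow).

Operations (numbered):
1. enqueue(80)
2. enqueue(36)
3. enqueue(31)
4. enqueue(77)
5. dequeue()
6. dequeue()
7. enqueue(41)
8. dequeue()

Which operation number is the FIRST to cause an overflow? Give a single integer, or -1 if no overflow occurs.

1. enqueue(80): size=1
2. enqueue(36): size=2
3. enqueue(31): size=3
4. enqueue(77): size=3=cap → OVERFLOW (fail)
5. dequeue(): size=2
6. dequeue(): size=1
7. enqueue(41): size=2
8. dequeue(): size=1

Answer: 4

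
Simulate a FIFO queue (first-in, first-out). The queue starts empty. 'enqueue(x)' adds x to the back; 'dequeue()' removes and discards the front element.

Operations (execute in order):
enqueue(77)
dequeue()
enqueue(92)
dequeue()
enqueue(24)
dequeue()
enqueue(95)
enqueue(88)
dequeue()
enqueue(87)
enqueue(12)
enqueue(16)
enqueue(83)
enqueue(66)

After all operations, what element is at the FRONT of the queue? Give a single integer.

enqueue(77): queue = [77]
dequeue(): queue = []
enqueue(92): queue = [92]
dequeue(): queue = []
enqueue(24): queue = [24]
dequeue(): queue = []
enqueue(95): queue = [95]
enqueue(88): queue = [95, 88]
dequeue(): queue = [88]
enqueue(87): queue = [88, 87]
enqueue(12): queue = [88, 87, 12]
enqueue(16): queue = [88, 87, 12, 16]
enqueue(83): queue = [88, 87, 12, 16, 83]
enqueue(66): queue = [88, 87, 12, 16, 83, 66]

Answer: 88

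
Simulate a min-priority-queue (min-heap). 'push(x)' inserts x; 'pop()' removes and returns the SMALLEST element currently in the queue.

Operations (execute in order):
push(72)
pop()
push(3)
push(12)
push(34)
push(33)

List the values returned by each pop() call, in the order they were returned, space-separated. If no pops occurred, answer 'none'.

push(72): heap contents = [72]
pop() → 72: heap contents = []
push(3): heap contents = [3]
push(12): heap contents = [3, 12]
push(34): heap contents = [3, 12, 34]
push(33): heap contents = [3, 12, 33, 34]

Answer: 72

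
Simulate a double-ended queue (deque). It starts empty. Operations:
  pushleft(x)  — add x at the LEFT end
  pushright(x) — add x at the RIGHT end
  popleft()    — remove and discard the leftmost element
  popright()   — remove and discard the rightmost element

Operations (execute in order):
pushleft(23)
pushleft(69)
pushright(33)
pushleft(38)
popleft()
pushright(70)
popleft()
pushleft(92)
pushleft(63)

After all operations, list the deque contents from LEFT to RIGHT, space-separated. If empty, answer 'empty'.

pushleft(23): [23]
pushleft(69): [69, 23]
pushright(33): [69, 23, 33]
pushleft(38): [38, 69, 23, 33]
popleft(): [69, 23, 33]
pushright(70): [69, 23, 33, 70]
popleft(): [23, 33, 70]
pushleft(92): [92, 23, 33, 70]
pushleft(63): [63, 92, 23, 33, 70]

Answer: 63 92 23 33 70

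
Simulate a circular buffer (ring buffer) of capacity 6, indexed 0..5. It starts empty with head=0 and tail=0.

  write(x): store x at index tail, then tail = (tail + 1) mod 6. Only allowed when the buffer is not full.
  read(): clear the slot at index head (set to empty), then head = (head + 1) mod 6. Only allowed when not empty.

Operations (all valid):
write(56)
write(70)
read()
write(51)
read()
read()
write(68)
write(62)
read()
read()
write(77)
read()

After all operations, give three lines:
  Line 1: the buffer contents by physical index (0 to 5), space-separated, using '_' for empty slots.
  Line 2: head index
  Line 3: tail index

write(56): buf=[56 _ _ _ _ _], head=0, tail=1, size=1
write(70): buf=[56 70 _ _ _ _], head=0, tail=2, size=2
read(): buf=[_ 70 _ _ _ _], head=1, tail=2, size=1
write(51): buf=[_ 70 51 _ _ _], head=1, tail=3, size=2
read(): buf=[_ _ 51 _ _ _], head=2, tail=3, size=1
read(): buf=[_ _ _ _ _ _], head=3, tail=3, size=0
write(68): buf=[_ _ _ 68 _ _], head=3, tail=4, size=1
write(62): buf=[_ _ _ 68 62 _], head=3, tail=5, size=2
read(): buf=[_ _ _ _ 62 _], head=4, tail=5, size=1
read(): buf=[_ _ _ _ _ _], head=5, tail=5, size=0
write(77): buf=[_ _ _ _ _ 77], head=5, tail=0, size=1
read(): buf=[_ _ _ _ _ _], head=0, tail=0, size=0

Answer: _ _ _ _ _ _
0
0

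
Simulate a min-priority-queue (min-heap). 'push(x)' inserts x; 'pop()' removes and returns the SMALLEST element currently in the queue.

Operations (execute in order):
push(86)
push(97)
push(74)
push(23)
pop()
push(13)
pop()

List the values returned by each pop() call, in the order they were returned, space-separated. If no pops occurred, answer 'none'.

Answer: 23 13

Derivation:
push(86): heap contents = [86]
push(97): heap contents = [86, 97]
push(74): heap contents = [74, 86, 97]
push(23): heap contents = [23, 74, 86, 97]
pop() → 23: heap contents = [74, 86, 97]
push(13): heap contents = [13, 74, 86, 97]
pop() → 13: heap contents = [74, 86, 97]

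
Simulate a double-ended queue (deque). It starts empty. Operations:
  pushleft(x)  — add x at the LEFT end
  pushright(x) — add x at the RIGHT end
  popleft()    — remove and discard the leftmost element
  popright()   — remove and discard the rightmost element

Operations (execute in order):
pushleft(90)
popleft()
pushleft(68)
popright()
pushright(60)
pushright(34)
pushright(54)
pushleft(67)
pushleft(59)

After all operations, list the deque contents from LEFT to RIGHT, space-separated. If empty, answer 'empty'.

pushleft(90): [90]
popleft(): []
pushleft(68): [68]
popright(): []
pushright(60): [60]
pushright(34): [60, 34]
pushright(54): [60, 34, 54]
pushleft(67): [67, 60, 34, 54]
pushleft(59): [59, 67, 60, 34, 54]

Answer: 59 67 60 34 54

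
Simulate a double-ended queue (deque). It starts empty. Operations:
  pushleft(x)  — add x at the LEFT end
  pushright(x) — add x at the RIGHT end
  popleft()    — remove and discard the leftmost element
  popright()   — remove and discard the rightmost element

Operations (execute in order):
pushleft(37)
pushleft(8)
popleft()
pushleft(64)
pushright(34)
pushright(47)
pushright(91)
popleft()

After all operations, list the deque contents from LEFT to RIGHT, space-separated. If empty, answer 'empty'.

pushleft(37): [37]
pushleft(8): [8, 37]
popleft(): [37]
pushleft(64): [64, 37]
pushright(34): [64, 37, 34]
pushright(47): [64, 37, 34, 47]
pushright(91): [64, 37, 34, 47, 91]
popleft(): [37, 34, 47, 91]

Answer: 37 34 47 91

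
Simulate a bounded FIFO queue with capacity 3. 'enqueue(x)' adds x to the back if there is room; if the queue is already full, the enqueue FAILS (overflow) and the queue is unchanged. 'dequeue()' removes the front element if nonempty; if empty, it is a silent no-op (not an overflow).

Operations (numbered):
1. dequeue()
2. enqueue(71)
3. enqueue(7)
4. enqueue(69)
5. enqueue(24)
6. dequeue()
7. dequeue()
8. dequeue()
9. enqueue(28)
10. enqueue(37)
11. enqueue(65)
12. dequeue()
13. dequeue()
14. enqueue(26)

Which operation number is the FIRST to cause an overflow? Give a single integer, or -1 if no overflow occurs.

1. dequeue(): empty, no-op, size=0
2. enqueue(71): size=1
3. enqueue(7): size=2
4. enqueue(69): size=3
5. enqueue(24): size=3=cap → OVERFLOW (fail)
6. dequeue(): size=2
7. dequeue(): size=1
8. dequeue(): size=0
9. enqueue(28): size=1
10. enqueue(37): size=2
11. enqueue(65): size=3
12. dequeue(): size=2
13. dequeue(): size=1
14. enqueue(26): size=2

Answer: 5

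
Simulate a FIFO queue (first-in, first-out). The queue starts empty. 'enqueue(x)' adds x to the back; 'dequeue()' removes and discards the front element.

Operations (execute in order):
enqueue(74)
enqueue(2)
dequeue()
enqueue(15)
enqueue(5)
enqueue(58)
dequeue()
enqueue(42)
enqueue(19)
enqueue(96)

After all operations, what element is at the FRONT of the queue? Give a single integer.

enqueue(74): queue = [74]
enqueue(2): queue = [74, 2]
dequeue(): queue = [2]
enqueue(15): queue = [2, 15]
enqueue(5): queue = [2, 15, 5]
enqueue(58): queue = [2, 15, 5, 58]
dequeue(): queue = [15, 5, 58]
enqueue(42): queue = [15, 5, 58, 42]
enqueue(19): queue = [15, 5, 58, 42, 19]
enqueue(96): queue = [15, 5, 58, 42, 19, 96]

Answer: 15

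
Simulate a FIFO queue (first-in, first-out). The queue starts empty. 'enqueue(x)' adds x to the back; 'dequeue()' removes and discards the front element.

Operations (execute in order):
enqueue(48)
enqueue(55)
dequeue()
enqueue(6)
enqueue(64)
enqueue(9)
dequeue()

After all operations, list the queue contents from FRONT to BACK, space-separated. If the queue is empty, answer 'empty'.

Answer: 6 64 9

Derivation:
enqueue(48): [48]
enqueue(55): [48, 55]
dequeue(): [55]
enqueue(6): [55, 6]
enqueue(64): [55, 6, 64]
enqueue(9): [55, 6, 64, 9]
dequeue(): [6, 64, 9]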